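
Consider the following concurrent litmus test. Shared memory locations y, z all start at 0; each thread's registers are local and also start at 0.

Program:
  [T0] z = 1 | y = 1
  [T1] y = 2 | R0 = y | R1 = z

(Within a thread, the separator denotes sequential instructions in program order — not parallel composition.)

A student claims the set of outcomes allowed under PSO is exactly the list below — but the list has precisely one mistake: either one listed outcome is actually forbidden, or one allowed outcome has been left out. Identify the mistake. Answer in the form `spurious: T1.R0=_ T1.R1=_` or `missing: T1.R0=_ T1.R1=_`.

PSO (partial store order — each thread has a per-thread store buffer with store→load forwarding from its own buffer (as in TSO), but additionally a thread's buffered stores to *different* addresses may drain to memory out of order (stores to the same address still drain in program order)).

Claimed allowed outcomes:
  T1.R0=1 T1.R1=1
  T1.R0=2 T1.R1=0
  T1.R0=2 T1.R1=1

missing: T1.R0=1 T1.R1=0

outcome vector order: (T1.R0,T1.R1)
PSO (4): (1,0), (1,1), (2,0), (2,1)
PSO∖claimed = {(1,0)}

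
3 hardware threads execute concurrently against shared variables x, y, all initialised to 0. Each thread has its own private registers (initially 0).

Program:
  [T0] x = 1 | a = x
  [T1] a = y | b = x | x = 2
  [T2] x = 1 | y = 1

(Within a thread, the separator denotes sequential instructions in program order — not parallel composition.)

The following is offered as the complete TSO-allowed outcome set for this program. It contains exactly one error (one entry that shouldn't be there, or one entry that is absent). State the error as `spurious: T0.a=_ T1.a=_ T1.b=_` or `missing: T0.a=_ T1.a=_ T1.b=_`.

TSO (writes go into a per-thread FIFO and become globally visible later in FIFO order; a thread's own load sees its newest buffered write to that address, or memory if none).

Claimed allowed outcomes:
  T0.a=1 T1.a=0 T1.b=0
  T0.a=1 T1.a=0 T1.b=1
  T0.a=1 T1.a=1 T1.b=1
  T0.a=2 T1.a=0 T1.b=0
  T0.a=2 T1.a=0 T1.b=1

outcome vector order: (T0.a,T1.a,T1.b)
under TSO → 100, 101, 111, 200, 201, 211
TSO∖claimed = {211}

missing: T0.a=2 T1.a=1 T1.b=1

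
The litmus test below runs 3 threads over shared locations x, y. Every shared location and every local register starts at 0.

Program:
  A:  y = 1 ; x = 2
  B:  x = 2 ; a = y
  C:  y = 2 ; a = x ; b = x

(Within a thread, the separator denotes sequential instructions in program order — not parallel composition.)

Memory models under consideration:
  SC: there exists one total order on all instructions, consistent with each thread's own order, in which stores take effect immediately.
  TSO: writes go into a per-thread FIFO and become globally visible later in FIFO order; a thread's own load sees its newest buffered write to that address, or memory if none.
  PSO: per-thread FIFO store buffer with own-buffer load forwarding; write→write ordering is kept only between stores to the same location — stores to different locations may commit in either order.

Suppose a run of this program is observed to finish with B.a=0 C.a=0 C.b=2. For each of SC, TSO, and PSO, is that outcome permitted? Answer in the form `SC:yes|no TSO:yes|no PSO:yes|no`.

SC:no TSO:yes PSO:yes

outcome vector order: (B.a,C.a,C.b)
SC (7): 022, 100, 102, 122, 200, 202, 222
TSO (9): 000, 002, 022, 100, 102, 122, 200, 202, 222
PSO (9): 000, 002, 022, 100, 102, 122, 200, 202, 222
target 002 ∈ {TSO,PSO}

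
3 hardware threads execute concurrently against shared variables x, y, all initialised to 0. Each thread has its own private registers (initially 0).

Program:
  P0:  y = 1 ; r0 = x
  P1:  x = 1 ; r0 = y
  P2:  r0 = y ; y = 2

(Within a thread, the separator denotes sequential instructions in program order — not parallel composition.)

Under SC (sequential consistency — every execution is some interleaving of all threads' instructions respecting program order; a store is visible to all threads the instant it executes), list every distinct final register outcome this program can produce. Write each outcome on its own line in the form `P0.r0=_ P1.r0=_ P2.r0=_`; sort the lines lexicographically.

P0.r0=0 P1.r0=1 P2.r0=0
P0.r0=0 P1.r0=1 P2.r0=1
P0.r0=0 P1.r0=2 P2.r0=0
P0.r0=0 P1.r0=2 P2.r0=1
P0.r0=1 P1.r0=0 P2.r0=0
P0.r0=1 P1.r0=0 P2.r0=1
P0.r0=1 P1.r0=1 P2.r0=0
P0.r0=1 P1.r0=1 P2.r0=1
P0.r0=1 P1.r0=2 P2.r0=0
P0.r0=1 P1.r0=2 P2.r0=1

outcome vector order: (P0.r0,P1.r0,P2.r0)
|SC outcomes| = 10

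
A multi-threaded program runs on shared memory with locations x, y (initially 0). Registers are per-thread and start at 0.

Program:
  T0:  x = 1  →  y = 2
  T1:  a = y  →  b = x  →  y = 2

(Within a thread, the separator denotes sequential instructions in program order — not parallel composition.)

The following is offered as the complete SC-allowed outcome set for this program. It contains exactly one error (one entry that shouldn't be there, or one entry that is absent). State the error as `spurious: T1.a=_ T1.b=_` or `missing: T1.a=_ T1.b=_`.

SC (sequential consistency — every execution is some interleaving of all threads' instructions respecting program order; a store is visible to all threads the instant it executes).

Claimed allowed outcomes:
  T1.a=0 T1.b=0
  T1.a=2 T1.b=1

outcome vector order: (T1.a,T1.b)
under SC → 00, 01, 21
SC∖claimed = {01}

missing: T1.a=0 T1.b=1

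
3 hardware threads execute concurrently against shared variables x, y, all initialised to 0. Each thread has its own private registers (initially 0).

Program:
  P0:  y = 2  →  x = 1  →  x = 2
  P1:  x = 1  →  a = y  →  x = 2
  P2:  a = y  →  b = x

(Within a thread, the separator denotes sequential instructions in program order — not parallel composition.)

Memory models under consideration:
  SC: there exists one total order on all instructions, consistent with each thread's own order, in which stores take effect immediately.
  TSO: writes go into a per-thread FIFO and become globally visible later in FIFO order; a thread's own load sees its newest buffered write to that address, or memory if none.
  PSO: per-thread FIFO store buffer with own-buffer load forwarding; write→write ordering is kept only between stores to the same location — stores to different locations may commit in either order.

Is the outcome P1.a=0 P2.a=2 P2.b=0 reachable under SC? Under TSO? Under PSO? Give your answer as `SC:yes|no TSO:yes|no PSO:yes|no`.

SC:no TSO:yes PSO:yes

outcome vector order: (P1.a,P2.a,P2.b)
SC: 11 outcomes — {<0 0 0>, <0 0 1>, <0 0 2>, <0 2 1>, <0 2 2>, <2 0 0>, <2 0 1>, <2 0 2>, <2 2 0>, <2 2 1>, <2 2 2>}
TSO: 12 outcomes — {<0 0 0>, <0 0 1>, <0 0 2>, <0 2 0>, <0 2 1>, <0 2 2>, <2 0 0>, <2 0 1>, <2 0 2>, <2 2 0>, <2 2 1>, <2 2 2>}
PSO: 12 outcomes — {<0 0 0>, <0 0 1>, <0 0 2>, <0 2 0>, <0 2 1>, <0 2 2>, <2 0 0>, <2 0 1>, <2 0 2>, <2 2 0>, <2 2 1>, <2 2 2>}
target <0 2 0> ∈ {TSO,PSO}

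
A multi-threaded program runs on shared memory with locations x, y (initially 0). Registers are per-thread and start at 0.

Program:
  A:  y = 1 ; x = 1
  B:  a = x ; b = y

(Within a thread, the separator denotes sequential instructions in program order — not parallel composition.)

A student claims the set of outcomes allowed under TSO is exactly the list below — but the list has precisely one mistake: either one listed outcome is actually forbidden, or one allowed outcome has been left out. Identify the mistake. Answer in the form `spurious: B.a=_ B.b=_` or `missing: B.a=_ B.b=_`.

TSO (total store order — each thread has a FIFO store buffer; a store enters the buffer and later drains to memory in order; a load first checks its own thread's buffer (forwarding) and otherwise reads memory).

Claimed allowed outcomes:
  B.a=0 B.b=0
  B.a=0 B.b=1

missing: B.a=1 B.b=1

outcome vector order: (B.a,B.b)
TSO (3): (0,0), (0,1), (1,1)
TSO∖claimed = {(1,1)}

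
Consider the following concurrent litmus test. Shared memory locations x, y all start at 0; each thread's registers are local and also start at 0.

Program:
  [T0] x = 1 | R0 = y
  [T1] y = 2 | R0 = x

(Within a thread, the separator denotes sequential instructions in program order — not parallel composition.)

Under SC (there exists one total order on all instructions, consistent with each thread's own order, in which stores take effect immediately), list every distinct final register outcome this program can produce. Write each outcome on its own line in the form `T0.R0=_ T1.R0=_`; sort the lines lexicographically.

outcome vector order: (T0.R0,T1.R0)
|SC outcomes| = 3

T0.R0=0 T1.R0=1
T0.R0=2 T1.R0=0
T0.R0=2 T1.R0=1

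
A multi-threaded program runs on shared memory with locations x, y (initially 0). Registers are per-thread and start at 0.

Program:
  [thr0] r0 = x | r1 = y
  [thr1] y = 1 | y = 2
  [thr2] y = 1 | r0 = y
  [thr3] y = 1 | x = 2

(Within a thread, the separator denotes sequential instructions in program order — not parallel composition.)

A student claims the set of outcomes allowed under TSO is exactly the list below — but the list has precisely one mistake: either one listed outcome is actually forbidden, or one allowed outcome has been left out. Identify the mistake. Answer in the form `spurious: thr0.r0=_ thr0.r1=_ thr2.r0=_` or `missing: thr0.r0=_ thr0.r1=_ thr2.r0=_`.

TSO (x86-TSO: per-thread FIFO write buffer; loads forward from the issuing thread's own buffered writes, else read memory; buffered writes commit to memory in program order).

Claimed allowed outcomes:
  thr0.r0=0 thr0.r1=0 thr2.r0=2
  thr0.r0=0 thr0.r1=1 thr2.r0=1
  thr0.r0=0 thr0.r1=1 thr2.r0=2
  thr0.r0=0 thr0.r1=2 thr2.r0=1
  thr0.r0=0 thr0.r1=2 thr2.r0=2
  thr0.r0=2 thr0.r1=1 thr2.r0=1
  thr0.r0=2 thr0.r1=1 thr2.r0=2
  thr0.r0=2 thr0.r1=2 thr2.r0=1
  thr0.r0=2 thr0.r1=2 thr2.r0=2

missing: thr0.r0=0 thr0.r1=0 thr2.r0=1

outcome vector order: (thr0.r0,thr0.r1,thr2.r0)
[TSO] allowed = {0/0/1, 0/0/2, 0/1/1, 0/1/2, 0/2/1, 0/2/2, 2/1/1, 2/1/2, 2/2/1, 2/2/2}
TSO∖claimed = {0/0/1}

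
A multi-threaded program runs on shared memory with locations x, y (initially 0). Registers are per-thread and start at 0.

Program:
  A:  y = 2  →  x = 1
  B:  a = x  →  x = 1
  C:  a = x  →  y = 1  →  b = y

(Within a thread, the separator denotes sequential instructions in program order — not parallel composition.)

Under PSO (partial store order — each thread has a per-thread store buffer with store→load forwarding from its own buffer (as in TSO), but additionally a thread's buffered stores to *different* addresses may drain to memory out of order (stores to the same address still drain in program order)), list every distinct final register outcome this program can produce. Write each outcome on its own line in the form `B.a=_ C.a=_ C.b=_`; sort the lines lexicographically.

B.a=0 C.a=0 C.b=1
B.a=0 C.a=0 C.b=2
B.a=0 C.a=1 C.b=1
B.a=0 C.a=1 C.b=2
B.a=1 C.a=0 C.b=1
B.a=1 C.a=0 C.b=2
B.a=1 C.a=1 C.b=1
B.a=1 C.a=1 C.b=2

outcome vector order: (B.a,C.a,C.b)
|PSO outcomes| = 8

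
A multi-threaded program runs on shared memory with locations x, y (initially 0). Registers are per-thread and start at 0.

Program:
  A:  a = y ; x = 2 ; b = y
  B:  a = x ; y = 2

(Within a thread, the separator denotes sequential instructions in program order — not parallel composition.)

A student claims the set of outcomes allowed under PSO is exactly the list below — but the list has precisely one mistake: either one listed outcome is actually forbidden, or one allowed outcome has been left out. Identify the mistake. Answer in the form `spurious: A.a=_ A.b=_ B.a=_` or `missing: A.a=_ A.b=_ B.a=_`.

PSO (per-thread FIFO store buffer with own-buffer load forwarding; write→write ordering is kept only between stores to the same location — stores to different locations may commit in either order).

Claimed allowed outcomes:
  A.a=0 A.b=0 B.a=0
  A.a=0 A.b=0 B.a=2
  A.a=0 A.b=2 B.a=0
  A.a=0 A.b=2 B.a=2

outcome vector order: (A.a,A.b,B.a)
PSO (5): 000; 002; 020; 022; 220
PSO∖claimed = {220}

missing: A.a=2 A.b=2 B.a=0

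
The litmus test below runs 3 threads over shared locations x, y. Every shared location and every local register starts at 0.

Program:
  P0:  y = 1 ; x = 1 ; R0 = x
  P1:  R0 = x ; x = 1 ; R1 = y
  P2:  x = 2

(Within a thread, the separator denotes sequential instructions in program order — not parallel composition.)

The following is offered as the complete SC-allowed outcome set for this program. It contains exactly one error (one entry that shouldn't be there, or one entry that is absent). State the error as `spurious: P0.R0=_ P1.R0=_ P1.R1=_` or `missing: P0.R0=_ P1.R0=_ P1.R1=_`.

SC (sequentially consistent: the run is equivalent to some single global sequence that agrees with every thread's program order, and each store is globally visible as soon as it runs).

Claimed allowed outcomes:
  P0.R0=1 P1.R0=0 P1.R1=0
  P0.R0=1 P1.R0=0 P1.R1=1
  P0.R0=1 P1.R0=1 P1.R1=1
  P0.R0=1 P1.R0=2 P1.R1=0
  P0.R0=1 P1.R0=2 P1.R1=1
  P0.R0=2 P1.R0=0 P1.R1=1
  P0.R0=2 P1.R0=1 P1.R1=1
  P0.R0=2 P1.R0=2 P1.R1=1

outcome vector order: (P0.R0,P1.R0,P1.R1)
[SC] allowed = {(1,0,0), (1,0,1), (1,1,1), (1,2,0), (1,2,1), (2,0,0), (2,0,1), (2,1,1), (2,2,1)}
SC∖claimed = {(2,0,0)}

missing: P0.R0=2 P1.R0=0 P1.R1=0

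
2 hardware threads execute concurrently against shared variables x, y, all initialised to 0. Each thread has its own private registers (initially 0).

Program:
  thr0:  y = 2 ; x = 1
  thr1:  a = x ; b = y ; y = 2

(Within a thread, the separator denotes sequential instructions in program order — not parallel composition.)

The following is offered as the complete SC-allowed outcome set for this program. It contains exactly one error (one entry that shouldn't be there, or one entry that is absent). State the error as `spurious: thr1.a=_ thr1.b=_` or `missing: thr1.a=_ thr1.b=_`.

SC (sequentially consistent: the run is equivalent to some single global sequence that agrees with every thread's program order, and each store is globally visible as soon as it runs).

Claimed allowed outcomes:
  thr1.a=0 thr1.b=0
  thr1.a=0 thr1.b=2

outcome vector order: (thr1.a,thr1.b)
[SC] allowed = {00 02 12}
SC∖claimed = {12}

missing: thr1.a=1 thr1.b=2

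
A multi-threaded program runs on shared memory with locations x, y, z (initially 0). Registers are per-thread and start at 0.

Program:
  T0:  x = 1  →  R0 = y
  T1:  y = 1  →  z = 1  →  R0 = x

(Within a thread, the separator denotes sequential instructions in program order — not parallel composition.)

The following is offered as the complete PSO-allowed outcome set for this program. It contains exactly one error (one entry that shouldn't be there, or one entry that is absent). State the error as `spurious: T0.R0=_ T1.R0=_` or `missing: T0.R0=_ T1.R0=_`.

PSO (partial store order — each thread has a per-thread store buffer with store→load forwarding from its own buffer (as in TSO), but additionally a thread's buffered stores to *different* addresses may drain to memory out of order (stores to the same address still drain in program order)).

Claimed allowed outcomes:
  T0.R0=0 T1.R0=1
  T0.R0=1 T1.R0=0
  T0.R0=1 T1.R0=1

outcome vector order: (T0.R0,T1.R0)
PSO (4): 0/0 0/1 1/0 1/1
PSO∖claimed = {0/0}

missing: T0.R0=0 T1.R0=0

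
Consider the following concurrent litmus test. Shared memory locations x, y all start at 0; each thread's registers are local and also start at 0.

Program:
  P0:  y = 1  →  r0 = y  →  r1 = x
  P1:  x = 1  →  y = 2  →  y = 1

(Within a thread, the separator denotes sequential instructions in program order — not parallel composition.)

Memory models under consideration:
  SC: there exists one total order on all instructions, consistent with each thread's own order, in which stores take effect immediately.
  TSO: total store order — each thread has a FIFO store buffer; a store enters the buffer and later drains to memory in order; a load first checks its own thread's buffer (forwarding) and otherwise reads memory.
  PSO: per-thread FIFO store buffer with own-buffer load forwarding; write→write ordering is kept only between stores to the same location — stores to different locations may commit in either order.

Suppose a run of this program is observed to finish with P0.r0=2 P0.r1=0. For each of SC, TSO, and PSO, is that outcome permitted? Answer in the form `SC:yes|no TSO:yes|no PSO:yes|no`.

outcome vector order: (P0.r0,P0.r1)
SC (3): 1/0; 1/1; 2/1
TSO (3): 1/0; 1/1; 2/1
PSO (4): 1/0; 1/1; 2/0; 2/1
target 2/0 ∈ {PSO}

SC:no TSO:no PSO:yes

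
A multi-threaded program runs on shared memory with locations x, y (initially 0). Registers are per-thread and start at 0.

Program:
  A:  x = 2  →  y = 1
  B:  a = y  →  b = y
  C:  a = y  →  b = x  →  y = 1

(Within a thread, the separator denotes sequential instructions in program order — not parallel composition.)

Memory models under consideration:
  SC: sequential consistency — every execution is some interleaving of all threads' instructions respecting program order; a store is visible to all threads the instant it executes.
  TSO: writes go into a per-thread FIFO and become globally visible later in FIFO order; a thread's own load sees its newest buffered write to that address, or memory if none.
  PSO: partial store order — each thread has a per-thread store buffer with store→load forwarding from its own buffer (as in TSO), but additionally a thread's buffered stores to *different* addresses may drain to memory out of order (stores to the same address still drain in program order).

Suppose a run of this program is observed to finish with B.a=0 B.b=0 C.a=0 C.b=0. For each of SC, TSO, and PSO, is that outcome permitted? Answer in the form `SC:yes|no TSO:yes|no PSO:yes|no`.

outcome vector order: (B.a,B.b,C.a,C.b)
SC (9): <0 0 0 0>, <0 0 0 2>, <0 0 1 2>, <0 1 0 0>, <0 1 0 2>, <0 1 1 2>, <1 1 0 0>, <1 1 0 2>, <1 1 1 2>
TSO (9): <0 0 0 0>, <0 0 0 2>, <0 0 1 2>, <0 1 0 0>, <0 1 0 2>, <0 1 1 2>, <1 1 0 0>, <1 1 0 2>, <1 1 1 2>
PSO (12): <0 0 0 0>, <0 0 0 2>, <0 0 1 0>, <0 0 1 2>, <0 1 0 0>, <0 1 0 2>, <0 1 1 0>, <0 1 1 2>, <1 1 0 0>, <1 1 0 2>, <1 1 1 0>, <1 1 1 2>
target <0 0 0 0> ∈ {SC,TSO,PSO}

SC:yes TSO:yes PSO:yes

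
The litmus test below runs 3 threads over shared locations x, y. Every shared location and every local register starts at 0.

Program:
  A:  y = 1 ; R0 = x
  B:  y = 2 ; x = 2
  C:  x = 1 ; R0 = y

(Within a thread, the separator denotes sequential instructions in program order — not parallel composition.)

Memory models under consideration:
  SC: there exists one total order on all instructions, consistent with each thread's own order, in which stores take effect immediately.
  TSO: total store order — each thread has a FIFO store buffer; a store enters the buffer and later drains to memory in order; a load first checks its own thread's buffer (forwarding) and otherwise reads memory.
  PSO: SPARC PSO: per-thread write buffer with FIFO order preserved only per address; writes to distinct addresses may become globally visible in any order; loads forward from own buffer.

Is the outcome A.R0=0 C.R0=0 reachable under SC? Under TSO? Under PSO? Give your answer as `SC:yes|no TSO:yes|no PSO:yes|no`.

SC:no TSO:yes PSO:yes

outcome vector order: (A.R0,C.R0)
SC: 8 outcomes — {0/1; 0/2; 1/0; 1/1; 1/2; 2/0; 2/1; 2/2}
TSO: 9 outcomes — {0/0; 0/1; 0/2; 1/0; 1/1; 1/2; 2/0; 2/1; 2/2}
PSO: 9 outcomes — {0/0; 0/1; 0/2; 1/0; 1/1; 1/2; 2/0; 2/1; 2/2}
target 0/0 ∈ {TSO,PSO}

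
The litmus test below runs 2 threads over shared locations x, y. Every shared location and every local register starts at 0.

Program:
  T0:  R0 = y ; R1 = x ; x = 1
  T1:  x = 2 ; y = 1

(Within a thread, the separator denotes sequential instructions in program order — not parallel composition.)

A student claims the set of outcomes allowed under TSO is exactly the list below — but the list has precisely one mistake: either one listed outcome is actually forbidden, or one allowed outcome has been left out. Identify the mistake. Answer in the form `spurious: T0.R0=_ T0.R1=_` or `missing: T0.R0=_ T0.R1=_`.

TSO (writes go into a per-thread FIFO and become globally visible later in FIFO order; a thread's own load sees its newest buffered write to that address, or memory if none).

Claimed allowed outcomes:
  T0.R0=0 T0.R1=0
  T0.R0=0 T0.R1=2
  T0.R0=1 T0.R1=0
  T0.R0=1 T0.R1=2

outcome vector order: (T0.R0,T0.R1)
TSO (3): 00, 02, 12
claimed∖TSO = {10}

spurious: T0.R0=1 T0.R1=0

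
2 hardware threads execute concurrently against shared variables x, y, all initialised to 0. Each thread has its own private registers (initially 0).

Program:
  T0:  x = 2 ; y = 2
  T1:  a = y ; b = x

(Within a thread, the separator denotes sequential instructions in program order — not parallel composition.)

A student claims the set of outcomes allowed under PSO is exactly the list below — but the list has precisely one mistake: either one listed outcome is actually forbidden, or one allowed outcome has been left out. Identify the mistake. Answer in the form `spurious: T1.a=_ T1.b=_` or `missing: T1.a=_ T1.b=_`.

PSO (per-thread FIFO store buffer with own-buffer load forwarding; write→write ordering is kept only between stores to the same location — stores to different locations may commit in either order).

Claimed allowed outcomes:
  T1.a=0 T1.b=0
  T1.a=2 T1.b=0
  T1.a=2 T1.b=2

outcome vector order: (T1.a,T1.b)
[PSO] allowed = {00, 02, 20, 22}
PSO∖claimed = {02}

missing: T1.a=0 T1.b=2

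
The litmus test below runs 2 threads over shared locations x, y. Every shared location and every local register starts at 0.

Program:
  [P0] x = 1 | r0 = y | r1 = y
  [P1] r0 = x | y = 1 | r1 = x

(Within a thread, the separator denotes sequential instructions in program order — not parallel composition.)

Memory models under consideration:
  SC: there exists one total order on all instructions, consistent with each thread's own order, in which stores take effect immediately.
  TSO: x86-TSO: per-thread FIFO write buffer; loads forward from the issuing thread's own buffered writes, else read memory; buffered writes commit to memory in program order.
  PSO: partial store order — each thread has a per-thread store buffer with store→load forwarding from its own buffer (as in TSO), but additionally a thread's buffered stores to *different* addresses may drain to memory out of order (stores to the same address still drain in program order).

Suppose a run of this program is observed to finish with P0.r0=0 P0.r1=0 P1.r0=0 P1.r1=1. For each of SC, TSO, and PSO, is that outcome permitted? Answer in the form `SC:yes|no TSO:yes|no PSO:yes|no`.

outcome vector order: (P0.r0,P0.r1,P1.r0,P1.r1)
SC (7): 0/0/0/1; 0/0/1/1; 0/1/0/1; 0/1/1/1; 1/1/0/0; 1/1/0/1; 1/1/1/1
TSO (9): 0/0/0/0; 0/0/0/1; 0/0/1/1; 0/1/0/0; 0/1/0/1; 0/1/1/1; 1/1/0/0; 1/1/0/1; 1/1/1/1
PSO (9): 0/0/0/0; 0/0/0/1; 0/0/1/1; 0/1/0/0; 0/1/0/1; 0/1/1/1; 1/1/0/0; 1/1/0/1; 1/1/1/1
target 0/0/0/1 ∈ {SC,TSO,PSO}

SC:yes TSO:yes PSO:yes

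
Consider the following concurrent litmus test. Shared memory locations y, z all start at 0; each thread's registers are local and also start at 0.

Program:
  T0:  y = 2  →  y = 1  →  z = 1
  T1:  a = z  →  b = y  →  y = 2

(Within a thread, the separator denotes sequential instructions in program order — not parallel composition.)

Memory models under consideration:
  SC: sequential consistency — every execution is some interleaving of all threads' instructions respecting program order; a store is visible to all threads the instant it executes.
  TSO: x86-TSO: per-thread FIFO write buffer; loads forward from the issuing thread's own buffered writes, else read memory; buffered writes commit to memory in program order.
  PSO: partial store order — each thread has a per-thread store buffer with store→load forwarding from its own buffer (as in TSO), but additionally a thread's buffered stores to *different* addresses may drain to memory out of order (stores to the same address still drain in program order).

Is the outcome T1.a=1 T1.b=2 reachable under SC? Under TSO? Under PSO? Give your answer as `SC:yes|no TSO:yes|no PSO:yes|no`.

outcome vector order: (T1.a,T1.b)
SC: 4 outcomes — {<0 0> <0 1> <0 2> <1 1>}
TSO: 4 outcomes — {<0 0> <0 1> <0 2> <1 1>}
PSO: 6 outcomes — {<0 0> <0 1> <0 2> <1 0> <1 1> <1 2>}
target <1 2> ∈ {PSO}

SC:no TSO:no PSO:yes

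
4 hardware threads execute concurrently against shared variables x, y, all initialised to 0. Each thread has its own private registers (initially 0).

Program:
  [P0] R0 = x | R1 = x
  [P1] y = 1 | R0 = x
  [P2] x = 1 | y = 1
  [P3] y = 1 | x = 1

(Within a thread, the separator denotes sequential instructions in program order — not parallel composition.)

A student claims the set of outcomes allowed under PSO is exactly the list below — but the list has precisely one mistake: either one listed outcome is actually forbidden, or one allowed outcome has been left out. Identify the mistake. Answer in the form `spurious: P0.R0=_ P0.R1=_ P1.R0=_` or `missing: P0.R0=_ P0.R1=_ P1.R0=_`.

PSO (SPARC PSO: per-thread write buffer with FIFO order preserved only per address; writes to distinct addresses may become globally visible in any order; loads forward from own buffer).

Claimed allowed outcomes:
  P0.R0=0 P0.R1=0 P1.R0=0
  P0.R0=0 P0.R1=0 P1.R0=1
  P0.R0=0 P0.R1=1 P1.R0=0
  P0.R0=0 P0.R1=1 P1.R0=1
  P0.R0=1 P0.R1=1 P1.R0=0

missing: P0.R0=1 P0.R1=1 P1.R0=1

outcome vector order: (P0.R0,P0.R1,P1.R0)
under PSO → 0/0/0; 0/0/1; 0/1/0; 0/1/1; 1/1/0; 1/1/1
PSO∖claimed = {1/1/1}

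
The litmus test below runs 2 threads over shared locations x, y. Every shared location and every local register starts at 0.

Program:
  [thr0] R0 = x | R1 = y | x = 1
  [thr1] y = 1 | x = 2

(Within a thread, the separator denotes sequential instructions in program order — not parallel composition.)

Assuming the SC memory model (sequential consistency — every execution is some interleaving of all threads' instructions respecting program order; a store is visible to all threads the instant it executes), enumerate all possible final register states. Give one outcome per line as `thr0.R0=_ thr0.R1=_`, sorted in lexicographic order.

outcome vector order: (thr0.R0,thr0.R1)
|SC outcomes| = 3

thr0.R0=0 thr0.R1=0
thr0.R0=0 thr0.R1=1
thr0.R0=2 thr0.R1=1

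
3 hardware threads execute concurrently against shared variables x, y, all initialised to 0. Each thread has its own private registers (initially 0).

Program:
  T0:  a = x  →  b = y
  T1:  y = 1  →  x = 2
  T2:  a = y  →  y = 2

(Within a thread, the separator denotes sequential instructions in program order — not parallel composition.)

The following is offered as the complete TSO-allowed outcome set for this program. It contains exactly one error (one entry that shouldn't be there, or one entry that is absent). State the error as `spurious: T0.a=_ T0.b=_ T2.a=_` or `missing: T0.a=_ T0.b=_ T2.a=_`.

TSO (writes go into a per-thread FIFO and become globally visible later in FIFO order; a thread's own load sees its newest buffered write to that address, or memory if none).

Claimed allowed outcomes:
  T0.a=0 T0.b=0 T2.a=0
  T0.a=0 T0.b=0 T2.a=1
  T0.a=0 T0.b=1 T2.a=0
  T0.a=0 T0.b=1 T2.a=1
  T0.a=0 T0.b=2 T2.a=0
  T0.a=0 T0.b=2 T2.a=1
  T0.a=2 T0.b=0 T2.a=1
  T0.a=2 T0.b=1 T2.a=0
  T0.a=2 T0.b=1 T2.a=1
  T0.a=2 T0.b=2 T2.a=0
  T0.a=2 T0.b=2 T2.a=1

outcome vector order: (T0.a,T0.b,T2.a)
TSO (10): <0 0 0>; <0 0 1>; <0 1 0>; <0 1 1>; <0 2 0>; <0 2 1>; <2 1 0>; <2 1 1>; <2 2 0>; <2 2 1>
claimed∖TSO = {<2 0 1>}

spurious: T0.a=2 T0.b=0 T2.a=1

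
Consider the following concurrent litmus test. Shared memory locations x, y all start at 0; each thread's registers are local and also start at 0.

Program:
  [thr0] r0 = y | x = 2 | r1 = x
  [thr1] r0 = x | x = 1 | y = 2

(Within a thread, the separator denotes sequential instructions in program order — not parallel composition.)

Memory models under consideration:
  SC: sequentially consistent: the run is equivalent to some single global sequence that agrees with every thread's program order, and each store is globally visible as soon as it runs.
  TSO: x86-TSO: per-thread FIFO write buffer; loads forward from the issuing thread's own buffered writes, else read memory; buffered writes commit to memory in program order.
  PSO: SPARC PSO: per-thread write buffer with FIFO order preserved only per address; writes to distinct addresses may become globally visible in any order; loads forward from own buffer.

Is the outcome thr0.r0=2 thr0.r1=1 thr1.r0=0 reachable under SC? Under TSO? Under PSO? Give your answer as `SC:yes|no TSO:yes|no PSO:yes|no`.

SC:no TSO:no PSO:yes

outcome vector order: (thr0.r0,thr0.r1,thr1.r0)
SC (5): 0/1/0, 0/1/2, 0/2/0, 0/2/2, 2/2/0
TSO (5): 0/1/0, 0/1/2, 0/2/0, 0/2/2, 2/2/0
PSO (6): 0/1/0, 0/1/2, 0/2/0, 0/2/2, 2/1/0, 2/2/0
target 2/1/0 ∈ {PSO}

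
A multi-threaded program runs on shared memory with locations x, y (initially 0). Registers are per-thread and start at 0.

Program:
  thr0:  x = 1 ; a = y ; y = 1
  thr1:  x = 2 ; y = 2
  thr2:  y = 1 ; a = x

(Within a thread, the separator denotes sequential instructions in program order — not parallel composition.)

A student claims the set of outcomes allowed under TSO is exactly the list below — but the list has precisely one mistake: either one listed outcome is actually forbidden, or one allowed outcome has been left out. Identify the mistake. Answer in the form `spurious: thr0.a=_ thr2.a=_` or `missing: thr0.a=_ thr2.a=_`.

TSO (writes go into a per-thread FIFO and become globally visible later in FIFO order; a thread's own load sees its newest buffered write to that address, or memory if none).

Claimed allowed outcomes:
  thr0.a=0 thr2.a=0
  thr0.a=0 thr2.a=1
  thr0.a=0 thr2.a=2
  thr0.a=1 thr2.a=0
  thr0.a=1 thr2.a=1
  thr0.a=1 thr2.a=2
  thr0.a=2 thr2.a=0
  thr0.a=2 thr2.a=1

outcome vector order: (thr0.a,thr2.a)
TSO: 9 outcomes — {<0 0>, <0 1>, <0 2>, <1 0>, <1 1>, <1 2>, <2 0>, <2 1>, <2 2>}
TSO∖claimed = {<2 2>}

missing: thr0.a=2 thr2.a=2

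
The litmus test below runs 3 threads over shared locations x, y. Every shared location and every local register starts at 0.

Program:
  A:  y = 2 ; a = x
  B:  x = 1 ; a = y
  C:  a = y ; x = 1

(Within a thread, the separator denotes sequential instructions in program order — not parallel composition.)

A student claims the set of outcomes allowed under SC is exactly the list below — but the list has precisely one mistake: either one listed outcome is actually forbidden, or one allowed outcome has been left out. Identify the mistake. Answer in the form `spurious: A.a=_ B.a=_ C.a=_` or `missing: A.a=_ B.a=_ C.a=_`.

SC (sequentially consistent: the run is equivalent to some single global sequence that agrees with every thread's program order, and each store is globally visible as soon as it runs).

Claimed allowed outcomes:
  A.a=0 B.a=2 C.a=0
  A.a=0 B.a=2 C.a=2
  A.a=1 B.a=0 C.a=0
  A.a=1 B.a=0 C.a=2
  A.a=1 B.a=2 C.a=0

missing: A.a=1 B.a=2 C.a=2

outcome vector order: (A.a,B.a,C.a)
SC: 6 outcomes — {<0 2 0> <0 2 2> <1 0 0> <1 0 2> <1 2 0> <1 2 2>}
SC∖claimed = {<1 2 2>}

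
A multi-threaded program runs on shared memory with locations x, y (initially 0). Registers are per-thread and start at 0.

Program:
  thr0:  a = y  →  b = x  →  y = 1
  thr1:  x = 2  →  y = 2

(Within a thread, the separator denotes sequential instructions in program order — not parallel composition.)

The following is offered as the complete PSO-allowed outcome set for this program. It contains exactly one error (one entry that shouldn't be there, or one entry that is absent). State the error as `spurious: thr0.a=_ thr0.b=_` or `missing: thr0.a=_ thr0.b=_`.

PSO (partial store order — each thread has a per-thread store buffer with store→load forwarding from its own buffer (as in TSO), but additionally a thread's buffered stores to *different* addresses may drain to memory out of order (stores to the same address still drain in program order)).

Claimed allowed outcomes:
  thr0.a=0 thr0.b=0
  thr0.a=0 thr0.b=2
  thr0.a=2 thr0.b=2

missing: thr0.a=2 thr0.b=0

outcome vector order: (thr0.a,thr0.b)
under PSO → (0,0), (0,2), (2,0), (2,2)
PSO∖claimed = {(2,0)}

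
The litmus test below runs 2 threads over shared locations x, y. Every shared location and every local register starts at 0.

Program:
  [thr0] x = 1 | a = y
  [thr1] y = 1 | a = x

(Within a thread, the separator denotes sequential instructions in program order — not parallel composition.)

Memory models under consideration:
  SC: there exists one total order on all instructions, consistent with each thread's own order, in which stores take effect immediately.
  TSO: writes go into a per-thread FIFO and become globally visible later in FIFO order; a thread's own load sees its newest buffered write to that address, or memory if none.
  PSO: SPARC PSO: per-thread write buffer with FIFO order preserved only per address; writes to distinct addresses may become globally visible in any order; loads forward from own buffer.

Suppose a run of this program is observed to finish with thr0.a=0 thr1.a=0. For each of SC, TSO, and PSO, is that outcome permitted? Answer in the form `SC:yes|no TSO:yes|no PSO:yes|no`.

SC:no TSO:yes PSO:yes

outcome vector order: (thr0.a,thr1.a)
under SC → (0,1), (1,0), (1,1)
under TSO → (0,0), (0,1), (1,0), (1,1)
under PSO → (0,0), (0,1), (1,0), (1,1)
target (0,0) ∈ {TSO,PSO}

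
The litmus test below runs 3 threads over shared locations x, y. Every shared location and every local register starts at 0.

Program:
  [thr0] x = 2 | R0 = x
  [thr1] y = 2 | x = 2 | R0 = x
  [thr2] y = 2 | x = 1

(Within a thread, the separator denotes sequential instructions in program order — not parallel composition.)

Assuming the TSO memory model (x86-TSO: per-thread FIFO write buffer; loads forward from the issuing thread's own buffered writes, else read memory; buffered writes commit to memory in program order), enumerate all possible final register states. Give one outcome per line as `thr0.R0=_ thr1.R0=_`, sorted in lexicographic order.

thr0.R0=1 thr1.R0=1
thr0.R0=1 thr1.R0=2
thr0.R0=2 thr1.R0=1
thr0.R0=2 thr1.R0=2

outcome vector order: (thr0.R0,thr1.R0)
|TSO outcomes| = 4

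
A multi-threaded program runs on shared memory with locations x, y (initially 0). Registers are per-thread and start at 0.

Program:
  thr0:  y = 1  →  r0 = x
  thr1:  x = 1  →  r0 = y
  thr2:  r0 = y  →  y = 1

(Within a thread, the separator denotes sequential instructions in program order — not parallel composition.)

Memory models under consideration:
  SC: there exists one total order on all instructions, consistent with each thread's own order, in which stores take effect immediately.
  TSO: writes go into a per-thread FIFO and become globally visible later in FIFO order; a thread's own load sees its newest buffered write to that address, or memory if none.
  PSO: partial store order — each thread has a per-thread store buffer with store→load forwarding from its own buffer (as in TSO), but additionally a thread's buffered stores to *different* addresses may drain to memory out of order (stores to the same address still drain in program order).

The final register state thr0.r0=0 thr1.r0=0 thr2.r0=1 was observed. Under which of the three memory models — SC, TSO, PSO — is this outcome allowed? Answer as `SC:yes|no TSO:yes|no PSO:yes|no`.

SC:no TSO:yes PSO:yes

outcome vector order: (thr0.r0,thr1.r0,thr2.r0)
SC: 6 outcomes — {<0 1 0>; <0 1 1>; <1 0 0>; <1 0 1>; <1 1 0>; <1 1 1>}
TSO: 8 outcomes — {<0 0 0>; <0 0 1>; <0 1 0>; <0 1 1>; <1 0 0>; <1 0 1>; <1 1 0>; <1 1 1>}
PSO: 8 outcomes — {<0 0 0>; <0 0 1>; <0 1 0>; <0 1 1>; <1 0 0>; <1 0 1>; <1 1 0>; <1 1 1>}
target <0 0 1> ∈ {TSO,PSO}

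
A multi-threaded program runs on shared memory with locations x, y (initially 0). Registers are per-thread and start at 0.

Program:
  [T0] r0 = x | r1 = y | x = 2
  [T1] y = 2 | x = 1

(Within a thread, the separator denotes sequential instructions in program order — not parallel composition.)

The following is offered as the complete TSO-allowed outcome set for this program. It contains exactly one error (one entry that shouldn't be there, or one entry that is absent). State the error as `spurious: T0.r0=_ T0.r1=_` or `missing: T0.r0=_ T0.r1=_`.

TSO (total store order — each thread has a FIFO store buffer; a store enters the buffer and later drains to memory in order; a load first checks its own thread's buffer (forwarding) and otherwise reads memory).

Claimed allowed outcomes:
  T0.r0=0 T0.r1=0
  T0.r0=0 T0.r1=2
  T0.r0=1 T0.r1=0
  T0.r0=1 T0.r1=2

spurious: T0.r0=1 T0.r1=0

outcome vector order: (T0.r0,T0.r1)
TSO: 3 outcomes — {00, 02, 12}
claimed∖TSO = {10}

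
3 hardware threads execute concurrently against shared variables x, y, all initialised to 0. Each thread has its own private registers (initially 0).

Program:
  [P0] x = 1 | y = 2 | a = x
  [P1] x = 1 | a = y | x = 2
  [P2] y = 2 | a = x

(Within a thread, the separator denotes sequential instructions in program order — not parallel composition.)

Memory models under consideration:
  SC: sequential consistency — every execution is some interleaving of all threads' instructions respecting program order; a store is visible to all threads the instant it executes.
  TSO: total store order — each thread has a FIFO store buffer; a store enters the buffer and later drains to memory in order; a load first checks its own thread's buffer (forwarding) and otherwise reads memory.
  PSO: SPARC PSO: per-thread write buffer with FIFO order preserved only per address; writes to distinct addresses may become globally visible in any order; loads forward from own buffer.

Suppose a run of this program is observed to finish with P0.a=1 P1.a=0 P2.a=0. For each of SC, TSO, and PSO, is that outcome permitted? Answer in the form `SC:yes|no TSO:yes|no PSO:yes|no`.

outcome vector order: (P0.a,P1.a,P2.a)
[SC] allowed = {101 102 120 121 122 201 202 220 221 222}
[TSO] allowed = {100 101 102 120 121 122 200 201 202 220 221 222}
[PSO] allowed = {100 101 102 120 121 122 200 201 202 220 221 222}
target 100 ∈ {TSO,PSO}

SC:no TSO:yes PSO:yes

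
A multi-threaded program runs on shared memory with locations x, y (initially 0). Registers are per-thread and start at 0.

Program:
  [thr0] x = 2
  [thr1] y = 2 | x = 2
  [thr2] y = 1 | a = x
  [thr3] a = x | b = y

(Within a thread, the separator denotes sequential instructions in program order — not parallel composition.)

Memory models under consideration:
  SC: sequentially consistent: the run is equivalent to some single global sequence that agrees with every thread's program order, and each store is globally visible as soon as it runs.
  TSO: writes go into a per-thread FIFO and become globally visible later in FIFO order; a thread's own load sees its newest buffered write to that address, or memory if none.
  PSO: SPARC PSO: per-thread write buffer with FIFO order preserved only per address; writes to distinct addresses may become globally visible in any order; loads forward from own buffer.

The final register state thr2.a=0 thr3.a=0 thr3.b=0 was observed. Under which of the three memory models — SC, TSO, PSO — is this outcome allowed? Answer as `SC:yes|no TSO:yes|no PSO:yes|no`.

SC:yes TSO:yes PSO:yes

outcome vector order: (thr2.a,thr3.a,thr3.b)
SC (11): <0 0 0> <0 0 1> <0 0 2> <0 2 1> <0 2 2> <2 0 0> <2 0 1> <2 0 2> <2 2 0> <2 2 1> <2 2 2>
TSO (12): <0 0 0> <0 0 1> <0 0 2> <0 2 0> <0 2 1> <0 2 2> <2 0 0> <2 0 1> <2 0 2> <2 2 0> <2 2 1> <2 2 2>
PSO (12): <0 0 0> <0 0 1> <0 0 2> <0 2 0> <0 2 1> <0 2 2> <2 0 0> <2 0 1> <2 0 2> <2 2 0> <2 2 1> <2 2 2>
target <0 0 0> ∈ {SC,TSO,PSO}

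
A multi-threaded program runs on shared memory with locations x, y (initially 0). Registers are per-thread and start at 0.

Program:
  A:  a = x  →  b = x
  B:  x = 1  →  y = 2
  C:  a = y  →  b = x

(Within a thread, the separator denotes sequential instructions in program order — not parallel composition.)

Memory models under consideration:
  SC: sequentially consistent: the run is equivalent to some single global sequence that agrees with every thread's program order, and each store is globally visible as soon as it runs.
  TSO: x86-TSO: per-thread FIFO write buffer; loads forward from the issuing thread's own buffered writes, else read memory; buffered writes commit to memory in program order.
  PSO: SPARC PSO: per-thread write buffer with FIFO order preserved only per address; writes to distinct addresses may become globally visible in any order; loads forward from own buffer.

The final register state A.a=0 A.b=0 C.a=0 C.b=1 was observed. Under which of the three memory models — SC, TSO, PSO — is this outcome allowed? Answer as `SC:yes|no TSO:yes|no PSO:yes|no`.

outcome vector order: (A.a,A.b,C.a,C.b)
SC (9): 0/0/0/0; 0/0/0/1; 0/0/2/1; 0/1/0/0; 0/1/0/1; 0/1/2/1; 1/1/0/0; 1/1/0/1; 1/1/2/1
TSO (9): 0/0/0/0; 0/0/0/1; 0/0/2/1; 0/1/0/0; 0/1/0/1; 0/1/2/1; 1/1/0/0; 1/1/0/1; 1/1/2/1
PSO (12): 0/0/0/0; 0/0/0/1; 0/0/2/0; 0/0/2/1; 0/1/0/0; 0/1/0/1; 0/1/2/0; 0/1/2/1; 1/1/0/0; 1/1/0/1; 1/1/2/0; 1/1/2/1
target 0/0/0/1 ∈ {SC,TSO,PSO}

SC:yes TSO:yes PSO:yes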